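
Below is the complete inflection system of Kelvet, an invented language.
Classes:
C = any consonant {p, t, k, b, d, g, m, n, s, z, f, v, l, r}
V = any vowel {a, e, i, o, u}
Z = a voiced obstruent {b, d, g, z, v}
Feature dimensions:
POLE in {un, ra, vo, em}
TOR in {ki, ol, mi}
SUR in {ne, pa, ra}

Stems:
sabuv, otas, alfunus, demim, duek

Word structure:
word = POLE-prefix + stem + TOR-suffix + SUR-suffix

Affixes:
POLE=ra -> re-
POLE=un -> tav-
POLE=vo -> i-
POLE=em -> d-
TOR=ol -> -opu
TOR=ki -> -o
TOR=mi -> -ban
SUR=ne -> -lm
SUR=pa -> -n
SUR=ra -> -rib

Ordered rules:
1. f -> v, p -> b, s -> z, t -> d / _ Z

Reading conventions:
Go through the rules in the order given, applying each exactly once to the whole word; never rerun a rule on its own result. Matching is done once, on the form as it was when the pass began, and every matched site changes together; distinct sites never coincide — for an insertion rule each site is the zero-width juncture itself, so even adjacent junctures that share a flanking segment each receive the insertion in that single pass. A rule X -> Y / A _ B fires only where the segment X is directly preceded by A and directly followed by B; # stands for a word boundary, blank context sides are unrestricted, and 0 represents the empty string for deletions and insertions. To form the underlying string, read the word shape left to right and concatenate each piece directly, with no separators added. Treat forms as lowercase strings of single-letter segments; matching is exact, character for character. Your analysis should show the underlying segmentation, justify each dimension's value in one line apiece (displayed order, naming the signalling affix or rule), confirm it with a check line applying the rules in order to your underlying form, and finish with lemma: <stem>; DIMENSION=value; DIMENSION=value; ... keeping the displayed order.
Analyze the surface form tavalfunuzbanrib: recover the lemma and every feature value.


underlying: tav-alfunus-ban-rib
POLE=un - signalled by the affix tav-
TOR=mi - signalled by the affix -ban
SUR=ra - signalled by the affix -rib
check: tavalfunusbanrib -> tavalfunuzbanrib
lemma: alfunus; POLE=un; TOR=mi; SUR=ra


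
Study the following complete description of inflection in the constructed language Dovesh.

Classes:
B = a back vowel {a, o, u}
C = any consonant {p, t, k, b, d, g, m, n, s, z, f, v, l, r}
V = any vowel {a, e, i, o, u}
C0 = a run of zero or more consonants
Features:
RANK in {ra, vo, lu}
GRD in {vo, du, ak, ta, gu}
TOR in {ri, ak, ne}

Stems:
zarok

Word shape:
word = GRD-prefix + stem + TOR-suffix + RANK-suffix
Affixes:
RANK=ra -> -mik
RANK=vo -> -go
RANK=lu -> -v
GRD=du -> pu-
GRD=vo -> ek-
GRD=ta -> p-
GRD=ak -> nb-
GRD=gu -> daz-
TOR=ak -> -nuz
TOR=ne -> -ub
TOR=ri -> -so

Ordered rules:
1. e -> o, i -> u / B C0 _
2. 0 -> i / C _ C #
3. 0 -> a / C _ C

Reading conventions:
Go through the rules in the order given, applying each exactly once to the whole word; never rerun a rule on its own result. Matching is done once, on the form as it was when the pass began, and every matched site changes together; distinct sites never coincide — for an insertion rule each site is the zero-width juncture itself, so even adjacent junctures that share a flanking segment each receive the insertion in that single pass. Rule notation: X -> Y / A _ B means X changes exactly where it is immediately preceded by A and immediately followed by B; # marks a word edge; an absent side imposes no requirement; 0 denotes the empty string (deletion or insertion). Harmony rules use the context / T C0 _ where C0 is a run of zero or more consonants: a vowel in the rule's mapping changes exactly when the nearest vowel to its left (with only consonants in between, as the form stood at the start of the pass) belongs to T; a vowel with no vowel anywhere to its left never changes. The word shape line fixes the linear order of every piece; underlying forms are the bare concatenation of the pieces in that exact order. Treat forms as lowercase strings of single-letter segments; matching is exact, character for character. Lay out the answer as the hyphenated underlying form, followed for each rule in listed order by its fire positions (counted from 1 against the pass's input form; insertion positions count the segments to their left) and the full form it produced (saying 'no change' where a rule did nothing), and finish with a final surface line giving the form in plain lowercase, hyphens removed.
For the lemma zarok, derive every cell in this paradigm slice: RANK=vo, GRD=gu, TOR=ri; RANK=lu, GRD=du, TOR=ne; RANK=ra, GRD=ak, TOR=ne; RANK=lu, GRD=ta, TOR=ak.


cell RANK=vo, GRD=gu, TOR=ri:
underlying: daz-zarok-so-go
1. e -> o, i -> u / B C0 _: no change
2. 0 -> i / C _ C #: no change
3. 0 -> a / C _ C: inserts after position(s) 3, 8: dazazarokasogo
surface: dazazarokasogo

cell RANK=lu, GRD=du, TOR=ne:
underlying: pu-zarok-ub-v
1. e -> o, i -> u / B C0 _: no change
2. 0 -> i / C _ C #: inserts after position(s) 9: puzarokubiv
3. 0 -> a / C _ C: no change
surface: puzarokubiv

cell RANK=ra, GRD=ak, TOR=ne:
underlying: nb-zarok-ub-mik
1. e -> o, i -> u / B C0 _: fires at position(s) 11: nbzarokubmuk
2. 0 -> i / C _ C #: no change
3. 0 -> a / C _ C: inserts after position(s) 1, 2, 9: nabazarokubamuk
surface: nabazarokubamuk

cell RANK=lu, GRD=ta, TOR=ak:
underlying: p-zarok-nuz-v
1. e -> o, i -> u / B C0 _: no change
2. 0 -> i / C _ C #: inserts after position(s) 9: pzaroknuziv
3. 0 -> a / C _ C: inserts after position(s) 1, 6: pazarokanuziv
surface: pazarokanuziv


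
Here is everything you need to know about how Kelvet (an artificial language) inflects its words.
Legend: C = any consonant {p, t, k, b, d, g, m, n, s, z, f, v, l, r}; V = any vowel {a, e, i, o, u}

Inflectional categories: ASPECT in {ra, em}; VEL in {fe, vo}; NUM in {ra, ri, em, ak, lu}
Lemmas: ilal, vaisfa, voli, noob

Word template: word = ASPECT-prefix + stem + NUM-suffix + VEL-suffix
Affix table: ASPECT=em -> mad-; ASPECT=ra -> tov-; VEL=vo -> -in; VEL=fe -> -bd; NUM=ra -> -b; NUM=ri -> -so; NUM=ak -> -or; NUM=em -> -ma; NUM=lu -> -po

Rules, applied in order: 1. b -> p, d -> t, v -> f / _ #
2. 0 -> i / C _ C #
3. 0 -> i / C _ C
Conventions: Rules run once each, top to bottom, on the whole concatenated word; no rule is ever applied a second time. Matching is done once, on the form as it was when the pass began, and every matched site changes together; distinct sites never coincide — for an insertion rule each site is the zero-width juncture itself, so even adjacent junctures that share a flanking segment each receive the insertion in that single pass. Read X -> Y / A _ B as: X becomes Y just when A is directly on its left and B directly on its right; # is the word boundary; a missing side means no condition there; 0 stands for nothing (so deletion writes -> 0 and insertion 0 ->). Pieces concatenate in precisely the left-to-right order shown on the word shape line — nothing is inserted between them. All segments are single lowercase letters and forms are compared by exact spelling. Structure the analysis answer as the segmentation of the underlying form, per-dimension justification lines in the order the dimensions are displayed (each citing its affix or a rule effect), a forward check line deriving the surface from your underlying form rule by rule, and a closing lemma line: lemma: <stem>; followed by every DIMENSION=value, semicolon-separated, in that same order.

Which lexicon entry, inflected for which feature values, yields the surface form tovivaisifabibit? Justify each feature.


underlying: tov-vaisfa-b-bd
ASPECT=ra - signalled by the affix tov-
VEL=fe - signalled by the affix -bd
NUM=ra - signalled by the affix -b
check: tovvaisfabbd -> tovvaisfabbt -> tovvaisfabbit -> tovivaisifabibit
lemma: vaisfa; ASPECT=ra; VEL=fe; NUM=ra


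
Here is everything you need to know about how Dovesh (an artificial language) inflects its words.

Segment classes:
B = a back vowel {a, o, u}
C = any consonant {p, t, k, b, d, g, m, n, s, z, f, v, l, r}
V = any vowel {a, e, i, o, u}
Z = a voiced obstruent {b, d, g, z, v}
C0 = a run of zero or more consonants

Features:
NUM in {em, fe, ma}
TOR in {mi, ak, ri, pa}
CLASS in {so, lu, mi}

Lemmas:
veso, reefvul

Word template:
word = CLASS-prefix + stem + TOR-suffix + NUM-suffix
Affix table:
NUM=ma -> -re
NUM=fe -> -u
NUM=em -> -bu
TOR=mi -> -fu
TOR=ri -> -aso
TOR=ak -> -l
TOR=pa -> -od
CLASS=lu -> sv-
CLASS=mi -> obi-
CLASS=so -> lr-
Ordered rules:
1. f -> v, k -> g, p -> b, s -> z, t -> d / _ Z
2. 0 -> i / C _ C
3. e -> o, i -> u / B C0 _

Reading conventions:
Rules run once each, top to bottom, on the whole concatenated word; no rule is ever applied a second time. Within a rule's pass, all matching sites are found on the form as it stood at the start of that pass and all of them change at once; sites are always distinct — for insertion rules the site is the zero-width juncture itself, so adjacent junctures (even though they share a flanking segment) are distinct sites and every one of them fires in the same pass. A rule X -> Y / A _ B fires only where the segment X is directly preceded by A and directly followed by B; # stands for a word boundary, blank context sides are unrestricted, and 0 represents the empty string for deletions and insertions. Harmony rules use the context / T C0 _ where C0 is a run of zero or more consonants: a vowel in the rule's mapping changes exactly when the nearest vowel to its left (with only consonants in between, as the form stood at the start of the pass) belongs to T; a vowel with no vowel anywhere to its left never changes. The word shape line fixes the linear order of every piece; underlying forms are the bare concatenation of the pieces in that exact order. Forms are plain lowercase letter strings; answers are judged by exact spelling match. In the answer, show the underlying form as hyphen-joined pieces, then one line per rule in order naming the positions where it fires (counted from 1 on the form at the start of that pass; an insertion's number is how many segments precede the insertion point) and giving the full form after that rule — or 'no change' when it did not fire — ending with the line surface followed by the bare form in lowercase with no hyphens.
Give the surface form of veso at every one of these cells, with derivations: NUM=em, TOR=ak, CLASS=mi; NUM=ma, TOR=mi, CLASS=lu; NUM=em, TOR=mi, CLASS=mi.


cell NUM=em, TOR=ak, CLASS=mi:
underlying: obi-veso-l-bu
1. f -> v, k -> g, p -> b, s -> z, t -> d / _ Z: no change
2. 0 -> i / C _ C: inserts after position(s) 8: obivesolibu
3. e -> o, i -> u / B C0 _: fires at position(s) 3, 9: obuvesolubu
surface: obuvesolubu

cell NUM=ma, TOR=mi, CLASS=lu:
underlying: sv-veso-fu-re
1. f -> v, k -> g, p -> b, s -> z, t -> d / _ Z: fires at position(s) 1: zvvesofure
2. 0 -> i / C _ C: inserts after position(s) 1, 2: zivivesofure
3. e -> o, i -> u / B C0 _: fires at position(s) 12: zivivesofuro
surface: zivivesofuro

cell NUM=em, TOR=mi, CLASS=mi:
underlying: obi-veso-fu-bu
1. f -> v, k -> g, p -> b, s -> z, t -> d / _ Z: no change
2. 0 -> i / C _ C: no change
3. e -> o, i -> u / B C0 _: fires at position(s) 3: obuvesofubu
surface: obuvesofubu


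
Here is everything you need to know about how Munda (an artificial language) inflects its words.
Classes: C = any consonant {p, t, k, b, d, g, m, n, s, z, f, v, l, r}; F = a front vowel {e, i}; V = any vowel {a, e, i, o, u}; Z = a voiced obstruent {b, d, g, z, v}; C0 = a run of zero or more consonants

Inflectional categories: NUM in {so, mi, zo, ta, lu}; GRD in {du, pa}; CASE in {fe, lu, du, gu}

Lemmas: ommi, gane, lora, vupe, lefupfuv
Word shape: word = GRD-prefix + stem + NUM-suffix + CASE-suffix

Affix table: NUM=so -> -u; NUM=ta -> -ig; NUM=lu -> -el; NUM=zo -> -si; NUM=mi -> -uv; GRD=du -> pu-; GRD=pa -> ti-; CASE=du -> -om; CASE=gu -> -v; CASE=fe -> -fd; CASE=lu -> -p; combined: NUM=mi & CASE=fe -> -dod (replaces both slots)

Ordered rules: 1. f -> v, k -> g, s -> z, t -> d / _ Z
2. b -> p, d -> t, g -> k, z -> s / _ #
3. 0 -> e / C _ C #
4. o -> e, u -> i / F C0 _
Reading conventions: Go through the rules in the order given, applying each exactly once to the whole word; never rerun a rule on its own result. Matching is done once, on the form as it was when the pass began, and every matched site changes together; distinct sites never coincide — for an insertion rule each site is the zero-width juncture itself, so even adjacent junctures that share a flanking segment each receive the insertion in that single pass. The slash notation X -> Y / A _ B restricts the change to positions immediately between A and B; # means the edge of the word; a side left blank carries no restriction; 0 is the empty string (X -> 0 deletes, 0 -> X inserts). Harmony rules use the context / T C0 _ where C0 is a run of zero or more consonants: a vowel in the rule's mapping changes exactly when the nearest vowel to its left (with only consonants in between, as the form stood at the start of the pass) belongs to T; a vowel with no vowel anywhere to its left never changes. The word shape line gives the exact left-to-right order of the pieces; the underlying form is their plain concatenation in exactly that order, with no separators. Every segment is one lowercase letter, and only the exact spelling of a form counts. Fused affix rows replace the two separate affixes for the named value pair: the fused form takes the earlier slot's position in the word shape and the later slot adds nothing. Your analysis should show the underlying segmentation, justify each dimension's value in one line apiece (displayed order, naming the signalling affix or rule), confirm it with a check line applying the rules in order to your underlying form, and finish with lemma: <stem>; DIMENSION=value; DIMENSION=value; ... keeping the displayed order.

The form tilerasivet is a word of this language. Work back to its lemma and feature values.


underlying: ti-lora-si-fd
NUM=zo - signalled by the affix -si
GRD=pa - signalled by the affix ti-
CASE=fe - signalled by the affix -fd
check: tilorasifd -> tilorasivd -> tilorasivt -> tilorasivet -> tilerasivet
lemma: lora; NUM=zo; GRD=pa; CASE=fe


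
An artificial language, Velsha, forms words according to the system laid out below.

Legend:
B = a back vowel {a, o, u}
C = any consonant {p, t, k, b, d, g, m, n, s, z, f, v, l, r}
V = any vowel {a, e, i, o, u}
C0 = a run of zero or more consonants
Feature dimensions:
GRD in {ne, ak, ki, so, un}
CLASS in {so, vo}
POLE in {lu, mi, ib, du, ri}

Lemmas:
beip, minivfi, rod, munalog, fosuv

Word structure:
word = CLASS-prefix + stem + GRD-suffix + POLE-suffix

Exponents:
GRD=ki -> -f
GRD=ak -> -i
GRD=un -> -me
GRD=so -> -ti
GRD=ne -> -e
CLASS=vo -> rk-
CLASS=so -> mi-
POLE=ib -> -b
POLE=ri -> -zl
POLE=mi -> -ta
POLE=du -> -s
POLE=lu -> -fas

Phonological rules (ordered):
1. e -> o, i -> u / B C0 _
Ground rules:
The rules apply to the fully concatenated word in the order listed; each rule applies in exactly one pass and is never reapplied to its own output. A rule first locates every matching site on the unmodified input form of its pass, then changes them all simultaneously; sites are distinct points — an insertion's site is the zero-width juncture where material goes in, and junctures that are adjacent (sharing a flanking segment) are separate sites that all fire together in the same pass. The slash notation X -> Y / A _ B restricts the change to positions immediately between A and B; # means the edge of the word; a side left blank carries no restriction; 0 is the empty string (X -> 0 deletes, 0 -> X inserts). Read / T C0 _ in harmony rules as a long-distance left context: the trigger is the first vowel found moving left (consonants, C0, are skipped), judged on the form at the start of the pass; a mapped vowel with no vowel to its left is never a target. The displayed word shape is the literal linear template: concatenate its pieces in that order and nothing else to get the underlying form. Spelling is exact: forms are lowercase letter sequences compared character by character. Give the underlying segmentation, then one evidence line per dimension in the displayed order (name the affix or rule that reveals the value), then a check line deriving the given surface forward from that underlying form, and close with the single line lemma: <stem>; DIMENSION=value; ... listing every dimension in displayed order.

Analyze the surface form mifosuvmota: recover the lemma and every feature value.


underlying: mi-fosuv-me-ta
GRD=un - signalled by the affix -me
CLASS=so - signalled by the affix mi-
POLE=mi - signalled by the affix -ta
check: mifosuvmeta -> mifosuvmota
lemma: fosuv; GRD=un; CLASS=so; POLE=mi


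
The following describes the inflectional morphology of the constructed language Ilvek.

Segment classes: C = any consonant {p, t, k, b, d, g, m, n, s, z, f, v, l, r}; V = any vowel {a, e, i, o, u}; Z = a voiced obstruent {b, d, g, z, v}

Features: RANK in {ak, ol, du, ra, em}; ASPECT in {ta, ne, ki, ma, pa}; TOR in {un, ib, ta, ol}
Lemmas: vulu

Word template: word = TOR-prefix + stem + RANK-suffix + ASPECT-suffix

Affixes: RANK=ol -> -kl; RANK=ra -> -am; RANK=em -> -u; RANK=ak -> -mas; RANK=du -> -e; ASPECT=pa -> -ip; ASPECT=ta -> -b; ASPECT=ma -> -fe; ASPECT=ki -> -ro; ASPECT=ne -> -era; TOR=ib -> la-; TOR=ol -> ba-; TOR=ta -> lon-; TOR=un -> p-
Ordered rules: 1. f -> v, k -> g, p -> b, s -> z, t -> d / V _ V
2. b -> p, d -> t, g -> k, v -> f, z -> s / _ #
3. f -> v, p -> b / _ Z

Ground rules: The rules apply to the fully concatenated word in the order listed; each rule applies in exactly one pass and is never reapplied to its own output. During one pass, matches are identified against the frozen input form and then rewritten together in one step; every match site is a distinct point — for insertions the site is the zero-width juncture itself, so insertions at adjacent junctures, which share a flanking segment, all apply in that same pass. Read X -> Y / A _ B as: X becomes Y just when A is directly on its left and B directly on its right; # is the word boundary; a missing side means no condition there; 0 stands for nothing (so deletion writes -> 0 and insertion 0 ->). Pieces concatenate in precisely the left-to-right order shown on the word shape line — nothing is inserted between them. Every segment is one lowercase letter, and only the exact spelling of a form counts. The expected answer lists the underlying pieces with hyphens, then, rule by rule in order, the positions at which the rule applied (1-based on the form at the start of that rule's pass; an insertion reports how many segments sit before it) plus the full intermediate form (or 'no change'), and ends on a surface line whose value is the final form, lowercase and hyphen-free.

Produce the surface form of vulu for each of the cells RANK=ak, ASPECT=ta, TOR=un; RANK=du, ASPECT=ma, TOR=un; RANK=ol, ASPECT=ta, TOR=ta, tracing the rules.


cell RANK=ak, ASPECT=ta, TOR=un:
underlying: p-vulu-mas-b
1. f -> v, k -> g, p -> b, s -> z, t -> d / V _ V: no change
2. b -> p, d -> t, g -> k, v -> f, z -> s / _ #: fires at position(s) 9: pvulumasp
3. f -> v, p -> b / _ Z: fires at position(s) 1: bvulumasp
surface: bvulumasp

cell RANK=du, ASPECT=ma, TOR=un:
underlying: p-vulu-e-fe
1. f -> v, k -> g, p -> b, s -> z, t -> d / V _ V: fires at position(s) 7: pvulueve
2. b -> p, d -> t, g -> k, v -> f, z -> s / _ #: no change
3. f -> v, p -> b / _ Z: fires at position(s) 1: bvulueve
surface: bvulueve

cell RANK=ol, ASPECT=ta, TOR=ta:
underlying: lon-vulu-kl-b
1. f -> v, k -> g, p -> b, s -> z, t -> d / V _ V: no change
2. b -> p, d -> t, g -> k, v -> f, z -> s / _ #: fires at position(s) 10: lonvuluklp
3. f -> v, p -> b / _ Z: no change
surface: lonvuluklp


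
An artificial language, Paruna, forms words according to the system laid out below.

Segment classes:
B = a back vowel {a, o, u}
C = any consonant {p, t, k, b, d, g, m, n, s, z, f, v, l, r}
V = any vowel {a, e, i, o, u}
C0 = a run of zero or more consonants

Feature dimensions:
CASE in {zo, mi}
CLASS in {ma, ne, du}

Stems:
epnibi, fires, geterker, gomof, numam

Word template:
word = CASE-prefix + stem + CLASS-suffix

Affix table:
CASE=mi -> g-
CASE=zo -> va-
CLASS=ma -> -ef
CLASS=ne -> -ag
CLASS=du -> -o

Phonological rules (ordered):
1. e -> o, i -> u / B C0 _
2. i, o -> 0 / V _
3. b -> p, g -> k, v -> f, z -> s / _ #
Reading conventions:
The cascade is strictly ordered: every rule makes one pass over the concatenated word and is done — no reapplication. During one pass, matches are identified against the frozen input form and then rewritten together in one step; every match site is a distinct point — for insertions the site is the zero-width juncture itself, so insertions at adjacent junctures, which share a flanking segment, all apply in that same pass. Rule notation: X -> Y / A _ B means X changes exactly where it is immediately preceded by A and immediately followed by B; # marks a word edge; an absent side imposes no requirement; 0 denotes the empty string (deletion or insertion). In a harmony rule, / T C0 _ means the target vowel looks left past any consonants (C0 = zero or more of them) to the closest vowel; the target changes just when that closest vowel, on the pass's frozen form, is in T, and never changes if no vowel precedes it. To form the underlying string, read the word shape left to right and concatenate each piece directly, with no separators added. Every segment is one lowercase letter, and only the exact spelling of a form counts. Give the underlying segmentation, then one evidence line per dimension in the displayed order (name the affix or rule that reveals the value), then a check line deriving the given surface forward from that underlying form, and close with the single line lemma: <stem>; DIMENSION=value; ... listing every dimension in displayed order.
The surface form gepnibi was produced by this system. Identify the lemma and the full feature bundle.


underlying: g-epnibi-o
CASE=mi - signalled by the affix g-
CLASS=du - signalled by the affix -o
check: gepnibio -> gepnibio -> gepnibi -> gepnibi
lemma: epnibi; CASE=mi; CLASS=du


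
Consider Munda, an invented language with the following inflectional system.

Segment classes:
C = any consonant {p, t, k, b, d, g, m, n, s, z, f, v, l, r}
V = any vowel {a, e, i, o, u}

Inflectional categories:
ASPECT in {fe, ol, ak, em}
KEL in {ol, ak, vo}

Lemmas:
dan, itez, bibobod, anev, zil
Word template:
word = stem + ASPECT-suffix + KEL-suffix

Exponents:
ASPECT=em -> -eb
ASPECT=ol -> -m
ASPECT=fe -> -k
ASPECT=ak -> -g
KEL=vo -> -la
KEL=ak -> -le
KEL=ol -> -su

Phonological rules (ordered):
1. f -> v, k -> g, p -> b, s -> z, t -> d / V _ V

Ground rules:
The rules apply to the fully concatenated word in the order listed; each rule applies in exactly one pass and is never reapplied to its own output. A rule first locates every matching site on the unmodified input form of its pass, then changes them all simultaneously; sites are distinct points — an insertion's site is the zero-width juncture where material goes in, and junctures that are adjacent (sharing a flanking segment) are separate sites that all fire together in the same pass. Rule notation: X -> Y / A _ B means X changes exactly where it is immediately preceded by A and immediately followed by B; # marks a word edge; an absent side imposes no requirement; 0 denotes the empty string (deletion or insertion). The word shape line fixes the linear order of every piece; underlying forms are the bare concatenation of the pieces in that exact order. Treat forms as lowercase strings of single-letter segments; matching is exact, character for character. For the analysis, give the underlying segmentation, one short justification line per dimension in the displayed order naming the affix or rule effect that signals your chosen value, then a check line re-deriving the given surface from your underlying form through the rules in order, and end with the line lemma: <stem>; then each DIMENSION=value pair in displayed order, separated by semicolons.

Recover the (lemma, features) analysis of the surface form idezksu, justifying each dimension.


underlying: itez-k-su
ASPECT=fe - signalled by the affix -k
KEL=ol - signalled by the affix -su
check: itezksu -> idezksu
lemma: itez; ASPECT=fe; KEL=ol


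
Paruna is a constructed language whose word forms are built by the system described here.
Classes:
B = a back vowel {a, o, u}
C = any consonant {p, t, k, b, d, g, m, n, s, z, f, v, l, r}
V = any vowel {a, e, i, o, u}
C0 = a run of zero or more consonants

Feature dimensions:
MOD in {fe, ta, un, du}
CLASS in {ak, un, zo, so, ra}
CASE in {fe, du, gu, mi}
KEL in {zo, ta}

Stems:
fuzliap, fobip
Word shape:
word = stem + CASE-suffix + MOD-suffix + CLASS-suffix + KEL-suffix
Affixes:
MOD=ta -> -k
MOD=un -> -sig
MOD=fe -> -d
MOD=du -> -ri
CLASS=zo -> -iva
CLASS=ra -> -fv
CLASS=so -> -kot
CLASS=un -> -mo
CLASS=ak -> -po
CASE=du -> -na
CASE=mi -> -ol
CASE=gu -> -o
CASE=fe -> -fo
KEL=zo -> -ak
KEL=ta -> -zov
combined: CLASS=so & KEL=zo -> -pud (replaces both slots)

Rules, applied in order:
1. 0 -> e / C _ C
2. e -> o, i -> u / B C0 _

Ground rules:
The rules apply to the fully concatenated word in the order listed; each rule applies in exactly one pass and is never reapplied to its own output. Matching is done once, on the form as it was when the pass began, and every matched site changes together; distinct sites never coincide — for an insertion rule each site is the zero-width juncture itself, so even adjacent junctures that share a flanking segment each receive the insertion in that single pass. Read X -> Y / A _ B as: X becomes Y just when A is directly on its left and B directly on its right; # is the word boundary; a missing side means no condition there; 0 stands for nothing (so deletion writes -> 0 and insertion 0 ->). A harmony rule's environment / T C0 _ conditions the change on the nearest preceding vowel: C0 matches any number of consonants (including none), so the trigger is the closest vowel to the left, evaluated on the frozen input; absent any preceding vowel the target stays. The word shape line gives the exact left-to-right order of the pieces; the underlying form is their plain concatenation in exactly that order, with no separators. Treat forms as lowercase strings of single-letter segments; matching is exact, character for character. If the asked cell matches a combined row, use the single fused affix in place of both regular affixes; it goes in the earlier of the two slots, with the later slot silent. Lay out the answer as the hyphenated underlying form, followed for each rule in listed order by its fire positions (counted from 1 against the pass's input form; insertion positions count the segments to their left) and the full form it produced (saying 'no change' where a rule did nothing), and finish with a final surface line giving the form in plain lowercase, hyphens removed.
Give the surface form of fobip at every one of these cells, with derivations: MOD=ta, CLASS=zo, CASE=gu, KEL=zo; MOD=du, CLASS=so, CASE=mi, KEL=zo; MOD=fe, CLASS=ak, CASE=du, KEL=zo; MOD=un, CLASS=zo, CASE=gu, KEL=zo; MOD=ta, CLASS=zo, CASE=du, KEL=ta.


cell MOD=ta, CLASS=zo, CASE=gu, KEL=zo:
underlying: fobip-o-k-iva-ak
1. 0 -> e / C _ C: no change
2. e -> o, i -> u / B C0 _: fires at position(s) 4, 8: fobupokuvaak
surface: fobupokuvaak

cell MOD=du, CLASS=so, CASE=mi, KEL=zo:
underlying: fobip-ol-ri-pud
1. 0 -> e / C _ C: inserts after position(s) 7: fobipoleripud
2. e -> o, i -> u / B C0 _: fires at position(s) 4, 8: fobupoloripud
surface: fobupoloripud

cell MOD=fe, CLASS=ak, CASE=du, KEL=zo:
underlying: fobip-na-d-po-ak
1. 0 -> e / C _ C: inserts after position(s) 5, 8: fobipenadepoak
2. e -> o, i -> u / B C0 _: fires at position(s) 4, 10: fobupenadopoak
surface: fobupenadopoak

cell MOD=un, CLASS=zo, CASE=gu, KEL=zo:
underlying: fobip-o-sig-iva-ak
1. 0 -> e / C _ C: no change
2. e -> o, i -> u / B C0 _: fires at position(s) 4, 8: fobuposugivaak
surface: fobuposugivaak

cell MOD=ta, CLASS=zo, CASE=du, KEL=ta:
underlying: fobip-na-k-iva-zov
1. 0 -> e / C _ C: inserts after position(s) 5: fobipenakivazov
2. e -> o, i -> u / B C0 _: fires at position(s) 4, 10: fobupenakuvazov
surface: fobupenakuvazov


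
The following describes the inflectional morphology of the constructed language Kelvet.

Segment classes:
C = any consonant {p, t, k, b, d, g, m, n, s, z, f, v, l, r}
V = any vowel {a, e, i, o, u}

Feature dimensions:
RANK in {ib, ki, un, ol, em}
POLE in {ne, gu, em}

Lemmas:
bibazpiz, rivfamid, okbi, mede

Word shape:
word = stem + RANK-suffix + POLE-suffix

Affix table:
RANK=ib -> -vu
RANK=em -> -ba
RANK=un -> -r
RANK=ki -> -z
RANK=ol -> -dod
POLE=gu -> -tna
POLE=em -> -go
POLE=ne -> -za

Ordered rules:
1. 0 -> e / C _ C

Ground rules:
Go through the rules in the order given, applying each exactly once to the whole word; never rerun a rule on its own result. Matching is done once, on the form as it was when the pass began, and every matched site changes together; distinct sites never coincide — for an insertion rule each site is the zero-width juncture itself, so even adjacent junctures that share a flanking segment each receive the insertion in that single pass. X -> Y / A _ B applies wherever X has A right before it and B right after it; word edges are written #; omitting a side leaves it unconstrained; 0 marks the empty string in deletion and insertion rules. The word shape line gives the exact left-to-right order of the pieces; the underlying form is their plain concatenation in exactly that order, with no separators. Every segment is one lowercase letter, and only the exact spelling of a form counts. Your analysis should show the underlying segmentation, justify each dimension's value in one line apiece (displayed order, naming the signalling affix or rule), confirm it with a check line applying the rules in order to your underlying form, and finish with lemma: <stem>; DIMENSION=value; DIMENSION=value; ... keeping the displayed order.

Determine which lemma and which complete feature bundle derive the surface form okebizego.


underlying: okbi-z-go
RANK=ki - signalled by the affix -z
POLE=em - signalled by the affix -go
check: okbizgo -> okebizego
lemma: okbi; RANK=ki; POLE=em


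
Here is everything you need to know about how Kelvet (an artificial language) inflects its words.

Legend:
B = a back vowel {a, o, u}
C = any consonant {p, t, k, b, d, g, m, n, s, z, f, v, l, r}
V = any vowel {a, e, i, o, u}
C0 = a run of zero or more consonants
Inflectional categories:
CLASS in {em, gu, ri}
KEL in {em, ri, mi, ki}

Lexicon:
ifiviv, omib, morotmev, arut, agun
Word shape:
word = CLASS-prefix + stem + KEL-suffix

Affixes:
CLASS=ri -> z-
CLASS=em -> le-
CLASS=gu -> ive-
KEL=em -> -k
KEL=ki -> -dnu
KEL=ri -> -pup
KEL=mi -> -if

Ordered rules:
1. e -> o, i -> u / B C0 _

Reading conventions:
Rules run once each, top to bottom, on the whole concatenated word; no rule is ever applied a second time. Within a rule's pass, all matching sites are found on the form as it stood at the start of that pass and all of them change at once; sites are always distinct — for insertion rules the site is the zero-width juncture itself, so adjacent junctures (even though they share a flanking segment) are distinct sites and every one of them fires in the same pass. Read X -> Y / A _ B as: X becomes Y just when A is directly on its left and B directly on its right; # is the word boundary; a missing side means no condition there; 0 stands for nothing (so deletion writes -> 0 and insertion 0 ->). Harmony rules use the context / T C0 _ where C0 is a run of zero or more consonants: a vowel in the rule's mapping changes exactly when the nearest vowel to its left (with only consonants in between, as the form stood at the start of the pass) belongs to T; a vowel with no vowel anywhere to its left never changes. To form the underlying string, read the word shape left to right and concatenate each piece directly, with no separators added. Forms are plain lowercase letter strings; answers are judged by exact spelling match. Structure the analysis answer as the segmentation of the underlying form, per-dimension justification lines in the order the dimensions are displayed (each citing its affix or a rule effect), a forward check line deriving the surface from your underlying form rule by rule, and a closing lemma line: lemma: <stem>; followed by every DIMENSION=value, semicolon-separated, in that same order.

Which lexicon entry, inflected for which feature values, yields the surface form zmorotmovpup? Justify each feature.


underlying: z-morotmev-pup
CLASS=ri - signalled by the affix z-
KEL=ri - signalled by the affix -pup
check: zmorotmevpup -> zmorotmovpup
lemma: morotmev; CLASS=ri; KEL=ri


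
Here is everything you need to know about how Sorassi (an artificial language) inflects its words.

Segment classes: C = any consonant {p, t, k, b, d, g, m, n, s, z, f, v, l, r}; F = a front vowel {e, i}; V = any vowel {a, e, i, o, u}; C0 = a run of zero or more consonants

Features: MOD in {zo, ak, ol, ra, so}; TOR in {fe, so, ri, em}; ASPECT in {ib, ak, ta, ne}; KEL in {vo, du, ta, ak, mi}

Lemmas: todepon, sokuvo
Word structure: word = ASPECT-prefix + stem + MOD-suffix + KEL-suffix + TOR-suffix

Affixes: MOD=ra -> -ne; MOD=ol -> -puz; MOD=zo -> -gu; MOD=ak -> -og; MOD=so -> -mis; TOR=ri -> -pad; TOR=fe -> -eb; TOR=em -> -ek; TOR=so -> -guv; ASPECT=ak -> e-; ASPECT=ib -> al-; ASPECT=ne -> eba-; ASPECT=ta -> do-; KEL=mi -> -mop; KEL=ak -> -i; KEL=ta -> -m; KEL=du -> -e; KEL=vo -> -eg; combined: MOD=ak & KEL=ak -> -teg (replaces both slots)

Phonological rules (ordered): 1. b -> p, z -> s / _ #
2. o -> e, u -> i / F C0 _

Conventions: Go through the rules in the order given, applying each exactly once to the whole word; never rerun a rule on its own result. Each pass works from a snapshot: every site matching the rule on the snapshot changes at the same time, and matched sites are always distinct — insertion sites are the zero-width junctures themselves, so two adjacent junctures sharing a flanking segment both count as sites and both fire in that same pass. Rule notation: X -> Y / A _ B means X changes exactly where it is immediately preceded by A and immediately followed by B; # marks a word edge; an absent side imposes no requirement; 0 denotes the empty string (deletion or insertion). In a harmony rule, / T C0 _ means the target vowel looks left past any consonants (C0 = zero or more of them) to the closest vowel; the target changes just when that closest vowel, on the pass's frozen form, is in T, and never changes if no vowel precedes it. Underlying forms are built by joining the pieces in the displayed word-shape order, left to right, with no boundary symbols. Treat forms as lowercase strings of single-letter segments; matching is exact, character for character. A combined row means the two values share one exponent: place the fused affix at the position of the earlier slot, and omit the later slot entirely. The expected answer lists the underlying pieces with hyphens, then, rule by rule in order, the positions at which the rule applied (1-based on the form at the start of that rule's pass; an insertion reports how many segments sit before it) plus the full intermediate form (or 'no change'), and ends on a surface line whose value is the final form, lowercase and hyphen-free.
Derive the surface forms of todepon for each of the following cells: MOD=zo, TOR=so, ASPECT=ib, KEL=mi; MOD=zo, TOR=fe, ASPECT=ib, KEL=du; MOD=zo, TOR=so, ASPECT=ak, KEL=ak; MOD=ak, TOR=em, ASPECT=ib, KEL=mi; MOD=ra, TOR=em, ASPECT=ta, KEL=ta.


cell MOD=zo, TOR=so, ASPECT=ib, KEL=mi:
underlying: al-todepon-gu-mop-guv
1. b -> p, z -> s / _ #: no change
2. o -> e, u -> i / F C0 _: fires at position(s) 8: altodepengumopguv
surface: altodepengumopguv

cell MOD=zo, TOR=fe, ASPECT=ib, KEL=du:
underlying: al-todepon-gu-e-eb
1. b -> p, z -> s / _ #: fires at position(s) 14: altodepongueep
2. o -> e, u -> i / F C0 _: fires at position(s) 8: altodepengueep
surface: altodepengueep

cell MOD=zo, TOR=so, ASPECT=ak, KEL=ak:
underlying: e-todepon-gu-i-guv
1. b -> p, z -> s / _ #: no change
2. o -> e, u -> i / F C0 _: fires at position(s) 3, 7, 13: etedepenguigiv
surface: etedepenguigiv

cell MOD=ak, TOR=em, ASPECT=ib, KEL=mi:
underlying: al-todepon-og-mop-ek
1. b -> p, z -> s / _ #: no change
2. o -> e, u -> i / F C0 _: fires at position(s) 8: altodepenogmopek
surface: altodepenogmopek

cell MOD=ra, TOR=em, ASPECT=ta, KEL=ta:
underlying: do-todepon-ne-m-ek
1. b -> p, z -> s / _ #: no change
2. o -> e, u -> i / F C0 _: fires at position(s) 8: dotodepennemek
surface: dotodepennemek


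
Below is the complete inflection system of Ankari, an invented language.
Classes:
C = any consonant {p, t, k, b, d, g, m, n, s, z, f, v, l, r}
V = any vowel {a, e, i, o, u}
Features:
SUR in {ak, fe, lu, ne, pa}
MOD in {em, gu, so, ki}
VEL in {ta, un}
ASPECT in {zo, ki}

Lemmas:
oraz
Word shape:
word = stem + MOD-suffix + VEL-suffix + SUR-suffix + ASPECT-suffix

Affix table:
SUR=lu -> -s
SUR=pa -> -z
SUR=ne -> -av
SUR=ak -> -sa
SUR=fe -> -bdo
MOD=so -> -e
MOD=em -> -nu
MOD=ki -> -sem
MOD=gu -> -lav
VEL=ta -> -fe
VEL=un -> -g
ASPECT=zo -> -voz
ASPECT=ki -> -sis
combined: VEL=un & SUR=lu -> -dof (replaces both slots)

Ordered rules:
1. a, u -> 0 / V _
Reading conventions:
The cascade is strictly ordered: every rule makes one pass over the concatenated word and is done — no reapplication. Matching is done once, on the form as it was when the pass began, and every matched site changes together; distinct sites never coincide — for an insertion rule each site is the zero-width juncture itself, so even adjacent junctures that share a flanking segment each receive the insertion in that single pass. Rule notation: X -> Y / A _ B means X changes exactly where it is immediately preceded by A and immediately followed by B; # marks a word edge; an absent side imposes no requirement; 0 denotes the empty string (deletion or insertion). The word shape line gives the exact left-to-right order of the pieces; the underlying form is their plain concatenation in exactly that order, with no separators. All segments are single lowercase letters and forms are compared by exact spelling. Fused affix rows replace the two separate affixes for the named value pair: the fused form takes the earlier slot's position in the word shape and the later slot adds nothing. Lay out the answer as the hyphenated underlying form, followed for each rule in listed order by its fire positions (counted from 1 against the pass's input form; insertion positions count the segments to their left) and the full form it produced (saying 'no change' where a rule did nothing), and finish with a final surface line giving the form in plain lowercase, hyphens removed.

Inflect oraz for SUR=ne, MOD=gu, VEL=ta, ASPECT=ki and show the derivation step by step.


underlying: oraz-lav-fe-av-sis
1. a, u -> 0 / V _: fires at position(s) 10: orazlavfevsis
surface: orazlavfevsis


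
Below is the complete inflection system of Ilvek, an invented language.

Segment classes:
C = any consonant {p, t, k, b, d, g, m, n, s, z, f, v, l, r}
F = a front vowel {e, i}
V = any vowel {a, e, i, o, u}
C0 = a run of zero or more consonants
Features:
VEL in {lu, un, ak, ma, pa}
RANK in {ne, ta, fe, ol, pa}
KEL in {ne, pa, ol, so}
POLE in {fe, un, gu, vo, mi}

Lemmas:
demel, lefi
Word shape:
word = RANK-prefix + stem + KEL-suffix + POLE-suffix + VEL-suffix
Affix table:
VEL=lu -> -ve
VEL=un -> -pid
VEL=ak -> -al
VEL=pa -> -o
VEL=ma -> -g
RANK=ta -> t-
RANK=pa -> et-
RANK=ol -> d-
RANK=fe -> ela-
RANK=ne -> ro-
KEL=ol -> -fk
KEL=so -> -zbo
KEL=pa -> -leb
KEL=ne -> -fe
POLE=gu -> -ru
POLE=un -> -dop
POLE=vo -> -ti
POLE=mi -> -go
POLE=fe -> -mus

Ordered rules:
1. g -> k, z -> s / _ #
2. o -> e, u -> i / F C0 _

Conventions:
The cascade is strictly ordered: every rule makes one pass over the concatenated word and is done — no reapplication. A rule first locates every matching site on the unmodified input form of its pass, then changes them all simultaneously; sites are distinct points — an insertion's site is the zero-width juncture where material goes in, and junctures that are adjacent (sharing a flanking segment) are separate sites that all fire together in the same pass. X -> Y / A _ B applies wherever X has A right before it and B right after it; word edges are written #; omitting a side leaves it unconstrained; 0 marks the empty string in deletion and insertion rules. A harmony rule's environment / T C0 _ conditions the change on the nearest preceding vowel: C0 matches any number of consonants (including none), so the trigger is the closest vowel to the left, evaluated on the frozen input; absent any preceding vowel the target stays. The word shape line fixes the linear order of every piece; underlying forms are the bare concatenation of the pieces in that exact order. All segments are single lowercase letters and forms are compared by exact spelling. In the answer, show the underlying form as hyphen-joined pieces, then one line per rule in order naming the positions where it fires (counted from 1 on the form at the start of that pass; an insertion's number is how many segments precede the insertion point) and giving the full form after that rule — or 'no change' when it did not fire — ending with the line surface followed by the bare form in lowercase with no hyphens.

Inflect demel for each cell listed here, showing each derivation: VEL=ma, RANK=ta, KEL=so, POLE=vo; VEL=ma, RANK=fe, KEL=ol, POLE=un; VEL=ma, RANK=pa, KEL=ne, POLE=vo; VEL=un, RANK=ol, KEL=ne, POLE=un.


cell VEL=ma, RANK=ta, KEL=so, POLE=vo:
underlying: t-demel-zbo-ti-g
1. g -> k, z -> s / _ #: fires at position(s) 12: tdemelzbotik
2. o -> e, u -> i / F C0 _: fires at position(s) 9: tdemelzbetik
surface: tdemelzbetik

cell VEL=ma, RANK=fe, KEL=ol, POLE=un:
underlying: ela-demel-fk-dop-g
1. g -> k, z -> s / _ #: fires at position(s) 14: elademelfkdopk
2. o -> e, u -> i / F C0 _: fires at position(s) 12: elademelfkdepk
surface: elademelfkdepk

cell VEL=ma, RANK=pa, KEL=ne, POLE=vo:
underlying: et-demel-fe-ti-g
1. g -> k, z -> s / _ #: fires at position(s) 12: etdemelfetik
2. o -> e, u -> i / F C0 _: no change
surface: etdemelfetik

cell VEL=un, RANK=ol, KEL=ne, POLE=un:
underlying: d-demel-fe-dop-pid
1. g -> k, z -> s / _ #: no change
2. o -> e, u -> i / F C0 _: fires at position(s) 10: ddemelfedeppid
surface: ddemelfedeppid
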